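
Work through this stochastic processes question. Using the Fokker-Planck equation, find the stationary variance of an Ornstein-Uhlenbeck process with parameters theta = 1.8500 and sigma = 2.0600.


Stationary variance = sigma^2 / (2*theta)
= 2.0600^2 / (2*1.8500)
= 4.2436 / 3.7000
= 1.1469

1.1469


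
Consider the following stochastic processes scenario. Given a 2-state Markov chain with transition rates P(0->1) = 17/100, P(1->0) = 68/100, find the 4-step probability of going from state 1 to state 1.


Computing P^4 by matrix multiplication.
P = [[0.8300, 0.1700], [0.6800, 0.3200]]
After raising P to the power 4:
P^4(1,1) = 0.2004

0.2004


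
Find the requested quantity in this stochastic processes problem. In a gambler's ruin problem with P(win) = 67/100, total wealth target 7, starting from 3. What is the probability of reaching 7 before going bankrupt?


Gambler's ruin formula:
r = q/p = 0.3300/0.6700 = 0.4925
P(win) = (1 - r^i)/(1 - r^N)
= (1 - 0.4925^3)/(1 - 0.4925^7)
= 0.8867

0.8867


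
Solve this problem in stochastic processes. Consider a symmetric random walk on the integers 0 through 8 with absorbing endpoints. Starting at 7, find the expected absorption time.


For symmetric RW on 0,...,N with absorbing barriers, E(i) = i*(N-i)
E(7) = 7 * 1 = 7

7


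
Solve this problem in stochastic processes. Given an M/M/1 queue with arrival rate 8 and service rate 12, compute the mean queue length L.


rho = 8/12 = 0.6667
L = rho/(1-rho)
= 0.6667/0.3333
= 2.0000

2.0000


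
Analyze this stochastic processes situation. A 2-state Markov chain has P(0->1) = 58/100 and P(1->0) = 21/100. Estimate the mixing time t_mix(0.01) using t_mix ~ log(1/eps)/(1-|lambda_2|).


lambda_2 = |1 - p01 - p10| = |1 - 0.5800 - 0.2100| = 0.2100
t_mix ~ log(1/eps)/(1 - |lambda_2|)
= log(100)/(1 - 0.2100) = 4.6052/0.7900
= 5.8293

5.8293


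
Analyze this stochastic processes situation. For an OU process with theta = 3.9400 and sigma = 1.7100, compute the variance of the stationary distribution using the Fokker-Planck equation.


Stationary variance = sigma^2 / (2*theta)
= 1.7100^2 / (2*3.9400)
= 2.9241 / 7.8800
= 0.3711

0.3711


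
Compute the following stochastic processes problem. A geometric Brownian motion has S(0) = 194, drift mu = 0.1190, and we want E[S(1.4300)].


E[S(t)] = S(0) * exp(mu * t)
= 194 * exp(0.1190 * 1.4300)
= 194 * 1.1855
= 229.9882

229.9882


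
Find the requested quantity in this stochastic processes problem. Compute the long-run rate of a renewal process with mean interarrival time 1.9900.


Long-run renewal rate = 1/E(X)
= 1/1.9900
= 0.5025

0.5025


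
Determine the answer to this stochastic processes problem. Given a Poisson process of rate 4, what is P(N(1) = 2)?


P(N(t)=k) = (lambda*t)^k * exp(-lambda*t) / k!
lambda*t = 4
= 4^2 * exp(-4) / 2!
= 16 * 0.0183 / 2
= 0.1465

0.1465


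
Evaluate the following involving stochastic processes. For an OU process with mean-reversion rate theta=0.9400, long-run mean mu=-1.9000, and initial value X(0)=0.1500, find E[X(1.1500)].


E[X(t)] = mu + (X(0) - mu)*exp(-theta*t)
= -1.9000 + (0.1500 - -1.9000)*exp(-0.9400*1.1500)
= -1.9000 + 2.0500 * 0.3393
= -1.2045

-1.2045


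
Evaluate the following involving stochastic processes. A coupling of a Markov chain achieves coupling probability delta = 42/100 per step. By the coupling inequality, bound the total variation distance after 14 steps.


TV distance bound <= (1-delta)^n
= (1 - 0.4200)^14
= 0.5800^14
= 4.8752e-04

4.8752e-04


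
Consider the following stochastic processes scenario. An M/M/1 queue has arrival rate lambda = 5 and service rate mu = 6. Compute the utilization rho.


rho = lambda/mu
= 5/6
= 0.8333

0.8333


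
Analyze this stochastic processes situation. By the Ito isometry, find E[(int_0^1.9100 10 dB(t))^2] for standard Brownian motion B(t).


By Ito isometry: E[(int f dB)^2] = int f^2 dt
= 10^2 * 1.9100
= 100 * 1.9100 = 191.0000

191.0000


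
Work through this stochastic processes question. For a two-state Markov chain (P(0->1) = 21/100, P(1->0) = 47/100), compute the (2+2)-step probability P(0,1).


P^4 = P^2 * P^2
Computing via matrix multiplication of the transition matrix.
Entry (0,1) of P^4 = 0.3056

0.3056


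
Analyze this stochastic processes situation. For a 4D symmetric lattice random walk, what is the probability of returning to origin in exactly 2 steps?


P(return in 2 steps) = P(reverse first step) = 1/(2d)
= 1/8
= 0.1250

0.1250


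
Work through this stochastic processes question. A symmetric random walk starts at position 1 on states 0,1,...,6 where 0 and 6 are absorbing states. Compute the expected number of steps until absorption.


For symmetric RW on 0,...,N with absorbing barriers, E(i) = i*(N-i)
E(1) = 1 * 5 = 5

5


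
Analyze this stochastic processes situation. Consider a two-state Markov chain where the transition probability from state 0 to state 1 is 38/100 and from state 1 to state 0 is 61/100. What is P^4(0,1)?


Computing P^4 by matrix multiplication.
P = [[0.6200, 0.3800], [0.6100, 0.3900]]
After raising P to the power 4:
P^4(0,1) = 0.3838

0.3838


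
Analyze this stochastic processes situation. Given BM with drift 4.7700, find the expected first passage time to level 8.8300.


Expected first passage time = a/mu
= 8.8300/4.7700
= 1.8512

1.8512


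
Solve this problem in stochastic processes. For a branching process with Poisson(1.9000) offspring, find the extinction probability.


Since mu = 1.9000 > 1, extinction prob q < 1.
Solve s = exp(mu*(s-1)) iteratively.
q = 0.2328

0.2328


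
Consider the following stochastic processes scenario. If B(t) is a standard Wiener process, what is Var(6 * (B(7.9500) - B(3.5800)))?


Var(alpha*(B(t)-B(s))) = alpha^2 * (t-s)
= 6^2 * (7.9500 - 3.5800)
= 36 * 4.3700
= 157.3200

157.3200


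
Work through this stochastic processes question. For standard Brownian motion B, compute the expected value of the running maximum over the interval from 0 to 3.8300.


E(max B(s)) = sqrt(2t/pi)
= sqrt(2*3.8300/pi)
= sqrt(2.4383)
= 1.5615

1.5615


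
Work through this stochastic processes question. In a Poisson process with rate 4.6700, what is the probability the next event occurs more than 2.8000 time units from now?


P(X > t) = exp(-lambda * t)
= exp(-4.6700 * 2.8000)
= exp(-13.0760) = 2.0949e-06

2.0949e-06


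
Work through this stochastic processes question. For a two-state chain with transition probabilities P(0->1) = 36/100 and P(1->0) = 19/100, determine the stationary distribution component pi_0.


Stationary distribution: pi_0 = p10/(p01+p10), pi_1 = p01/(p01+p10)
p01 = 0.3600, p10 = 0.1900
pi_0 = 0.3455

0.3455


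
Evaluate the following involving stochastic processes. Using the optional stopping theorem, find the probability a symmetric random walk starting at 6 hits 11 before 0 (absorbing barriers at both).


By optional stopping theorem: E(M at tau) = M(0) = 6
P(hit 11)*11 + P(hit 0)*0 = 6
P(hit 11) = (6 - 0)/(11 - 0) = 6/11 = 0.5455

0.5455


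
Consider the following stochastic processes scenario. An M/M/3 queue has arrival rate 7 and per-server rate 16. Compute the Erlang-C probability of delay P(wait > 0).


a = lambda/mu = 0.4375
rho = a/c = 0.1458
Erlang-C formula applied:
C(c,a) = 0.0105

0.0105


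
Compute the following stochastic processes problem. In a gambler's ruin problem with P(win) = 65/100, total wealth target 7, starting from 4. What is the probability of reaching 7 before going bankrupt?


Gambler's ruin formula:
r = q/p = 0.3500/0.6500 = 0.5385
P(win) = (1 - r^i)/(1 - r^N)
= (1 - 0.5385^4)/(1 - 0.5385^7)
= 0.9281

0.9281


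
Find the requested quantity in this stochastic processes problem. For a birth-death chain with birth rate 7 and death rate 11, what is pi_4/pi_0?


For birth-death process, pi_n/pi_0 = (lambda/mu)^n
= (7/11)^4
= 0.1640

0.1640


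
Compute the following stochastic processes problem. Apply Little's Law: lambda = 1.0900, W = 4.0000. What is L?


Little's Law: L = lambda * W
= 1.0900 * 4.0000
= 4.3600

4.3600


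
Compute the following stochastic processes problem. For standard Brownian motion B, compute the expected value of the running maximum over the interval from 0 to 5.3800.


E(max B(s)) = sqrt(2t/pi)
= sqrt(2*5.3800/pi)
= sqrt(3.4250)
= 1.8507

1.8507


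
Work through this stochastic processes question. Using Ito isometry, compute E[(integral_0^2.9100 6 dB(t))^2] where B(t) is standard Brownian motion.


By Ito isometry: E[(int f dB)^2] = int f^2 dt
= 6^2 * 2.9100
= 36 * 2.9100 = 104.7600

104.7600


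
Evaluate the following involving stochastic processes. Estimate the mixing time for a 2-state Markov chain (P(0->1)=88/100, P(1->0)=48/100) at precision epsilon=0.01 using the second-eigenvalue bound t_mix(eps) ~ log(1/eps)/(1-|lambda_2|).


lambda_2 = |1 - p01 - p10| = |1 - 0.8800 - 0.4800| = 0.3600
t_mix ~ log(1/eps)/(1 - |lambda_2|)
= log(100)/(1 - 0.3600) = 4.6052/0.6400
= 7.1956

7.1956


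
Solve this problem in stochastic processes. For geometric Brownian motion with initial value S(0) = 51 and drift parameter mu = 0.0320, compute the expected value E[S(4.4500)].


E[S(t)] = S(0) * exp(mu * t)
= 51 * exp(0.0320 * 4.4500)
= 51 * 1.1530
= 58.8049

58.8049


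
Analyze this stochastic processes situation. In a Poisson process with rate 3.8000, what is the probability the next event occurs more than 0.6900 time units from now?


P(X > t) = exp(-lambda * t)
= exp(-3.8000 * 0.6900)
= exp(-2.6220) = 0.0727

0.0727


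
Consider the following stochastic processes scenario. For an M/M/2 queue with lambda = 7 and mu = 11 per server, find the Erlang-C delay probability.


a = lambda/mu = 0.6364
rho = a/c = 0.3182
Erlang-C formula applied:
C(c,a) = 0.1536

0.1536


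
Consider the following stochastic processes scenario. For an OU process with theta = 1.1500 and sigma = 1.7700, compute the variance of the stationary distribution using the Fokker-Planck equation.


Stationary variance = sigma^2 / (2*theta)
= 1.7700^2 / (2*1.1500)
= 3.1329 / 2.3000
= 1.3621

1.3621


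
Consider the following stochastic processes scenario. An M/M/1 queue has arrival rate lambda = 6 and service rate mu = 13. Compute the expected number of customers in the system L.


rho = 6/13 = 0.4615
L = rho/(1-rho)
= 0.4615/0.5385
= 0.8571

0.8571


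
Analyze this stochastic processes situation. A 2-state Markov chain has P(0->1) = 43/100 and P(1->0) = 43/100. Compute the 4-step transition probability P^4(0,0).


Computing P^4 by matrix multiplication.
P = [[0.5700, 0.4300], [0.4300, 0.5700]]
After raising P to the power 4:
P^4(0,0) = 0.5002

0.5002


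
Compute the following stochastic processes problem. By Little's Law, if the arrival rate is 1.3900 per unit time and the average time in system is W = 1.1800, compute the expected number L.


Little's Law: L = lambda * W
= 1.3900 * 1.1800
= 1.6402

1.6402


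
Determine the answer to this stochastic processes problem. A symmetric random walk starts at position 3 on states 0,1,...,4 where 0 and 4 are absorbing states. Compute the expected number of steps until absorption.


For symmetric RW on 0,...,N with absorbing barriers, E(i) = i*(N-i)
E(3) = 3 * 1 = 3

3


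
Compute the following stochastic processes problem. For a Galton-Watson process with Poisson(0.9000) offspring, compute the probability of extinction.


Since mu = 0.9000 <= 1, extinction probability = 1.

1.0000


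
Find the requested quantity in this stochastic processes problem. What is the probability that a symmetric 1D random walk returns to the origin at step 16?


P(S(16) = 0) = C(16,8) / 4^8
= 12870 / 65536
= 0.1964

0.1964


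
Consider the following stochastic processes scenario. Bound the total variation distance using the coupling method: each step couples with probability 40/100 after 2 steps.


TV distance bound <= (1-delta)^n
= (1 - 0.4000)^2
= 0.6000^2
= 0.3600

0.3600


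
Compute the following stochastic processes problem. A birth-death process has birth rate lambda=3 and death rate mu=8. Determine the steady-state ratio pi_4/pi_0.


For birth-death process, pi_n/pi_0 = (lambda/mu)^n
= (3/8)^4
= 0.0198

0.0198


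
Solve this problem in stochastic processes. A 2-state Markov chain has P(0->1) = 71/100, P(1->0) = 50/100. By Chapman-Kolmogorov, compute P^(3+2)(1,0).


P^5 = P^3 * P^2
Computing via matrix multiplication of the transition matrix.
Entry (1,0) of P^5 = 0.4134

0.4134


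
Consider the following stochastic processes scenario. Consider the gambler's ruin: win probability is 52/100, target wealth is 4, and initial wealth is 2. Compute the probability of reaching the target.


Gambler's ruin formula:
r = q/p = 0.4800/0.5200 = 0.9231
P(win) = (1 - r^i)/(1 - r^N)
= (1 - 0.9231^2)/(1 - 0.9231^4)
= 0.5399

0.5399


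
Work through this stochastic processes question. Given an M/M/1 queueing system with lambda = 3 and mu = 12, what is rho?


rho = lambda/mu
= 3/12
= 0.2500

0.2500


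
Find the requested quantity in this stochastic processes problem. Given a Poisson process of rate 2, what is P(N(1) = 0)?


P(N(t)=k) = (lambda*t)^k * exp(-lambda*t) / k!
lambda*t = 2
= 2^0 * exp(-2) / 0!
= 1 * 0.1353 / 1
= 0.1353

0.1353


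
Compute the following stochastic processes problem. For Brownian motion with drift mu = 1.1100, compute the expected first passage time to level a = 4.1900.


Expected first passage time = a/mu
= 4.1900/1.1100
= 3.7748

3.7748


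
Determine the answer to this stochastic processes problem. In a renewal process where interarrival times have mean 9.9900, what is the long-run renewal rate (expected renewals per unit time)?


Long-run renewal rate = 1/E(X)
= 1/9.9900
= 0.1001

0.1001


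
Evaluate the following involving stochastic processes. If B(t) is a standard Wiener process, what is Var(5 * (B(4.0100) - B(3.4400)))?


Var(alpha*(B(t)-B(s))) = alpha^2 * (t-s)
= 5^2 * (4.0100 - 3.4400)
= 25 * 0.5700
= 14.2500

14.2500


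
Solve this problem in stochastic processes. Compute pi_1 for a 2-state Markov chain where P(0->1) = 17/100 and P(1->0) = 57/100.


Stationary distribution: pi_0 = p10/(p01+p10), pi_1 = p01/(p01+p10)
p01 = 0.1700, p10 = 0.5700
pi_1 = 0.2297

0.2297


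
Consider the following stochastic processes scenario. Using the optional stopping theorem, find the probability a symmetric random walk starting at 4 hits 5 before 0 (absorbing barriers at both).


By optional stopping theorem: E(M at tau) = M(0) = 4
P(hit 5)*5 + P(hit 0)*0 = 4
P(hit 5) = (4 - 0)/(5 - 0) = 4/5 = 0.8000

0.8000


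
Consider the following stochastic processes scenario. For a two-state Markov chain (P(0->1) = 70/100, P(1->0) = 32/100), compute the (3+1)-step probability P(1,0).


P^4 = P^3 * P^1
Computing via matrix multiplication of the transition matrix.
Entry (1,0) of P^4 = 0.3137

0.3137


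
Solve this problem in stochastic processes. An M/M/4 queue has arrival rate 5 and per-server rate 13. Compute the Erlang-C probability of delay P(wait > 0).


a = lambda/mu = 0.3846
rho = a/c = 0.0962
Erlang-C formula applied:
C(c,a) = 6.8669e-04

6.8669e-04


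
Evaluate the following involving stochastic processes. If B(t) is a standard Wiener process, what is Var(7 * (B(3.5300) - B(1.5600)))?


Var(alpha*(B(t)-B(s))) = alpha^2 * (t-s)
= 7^2 * (3.5300 - 1.5600)
= 49 * 1.9700
= 96.5300

96.5300


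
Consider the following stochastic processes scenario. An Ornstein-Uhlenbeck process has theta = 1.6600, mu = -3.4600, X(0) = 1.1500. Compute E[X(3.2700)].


E[X(t)] = mu + (X(0) - mu)*exp(-theta*t)
= -3.4600 + (1.1500 - -3.4600)*exp(-1.6600*3.2700)
= -3.4600 + 4.6100 * 0.0044
= -3.4398

-3.4398


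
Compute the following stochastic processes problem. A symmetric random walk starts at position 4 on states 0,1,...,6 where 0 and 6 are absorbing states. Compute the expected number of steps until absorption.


For symmetric RW on 0,...,N with absorbing barriers, E(i) = i*(N-i)
E(4) = 4 * 2 = 8

8


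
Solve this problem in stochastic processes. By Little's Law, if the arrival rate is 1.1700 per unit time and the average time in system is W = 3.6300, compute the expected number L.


Little's Law: L = lambda * W
= 1.1700 * 3.6300
= 4.2471

4.2471


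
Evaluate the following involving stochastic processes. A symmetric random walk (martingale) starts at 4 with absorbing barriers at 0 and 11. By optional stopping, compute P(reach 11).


By optional stopping theorem: E(M at tau) = M(0) = 4
P(hit 11)*11 + P(hit 0)*0 = 4
P(hit 11) = (4 - 0)/(11 - 0) = 4/11 = 0.3636

0.3636


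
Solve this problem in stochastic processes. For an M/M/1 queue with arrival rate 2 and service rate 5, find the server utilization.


rho = lambda/mu
= 2/5
= 0.4000

0.4000


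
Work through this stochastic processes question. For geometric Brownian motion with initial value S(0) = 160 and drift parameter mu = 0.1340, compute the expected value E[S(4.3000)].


E[S(t)] = S(0) * exp(mu * t)
= 160 * exp(0.1340 * 4.3000)
= 160 * 1.7793
= 284.6823

284.6823


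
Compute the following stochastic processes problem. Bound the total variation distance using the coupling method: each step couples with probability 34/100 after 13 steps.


TV distance bound <= (1-delta)^n
= (1 - 0.3400)^13
= 0.6600^13
= 0.0045

0.0045


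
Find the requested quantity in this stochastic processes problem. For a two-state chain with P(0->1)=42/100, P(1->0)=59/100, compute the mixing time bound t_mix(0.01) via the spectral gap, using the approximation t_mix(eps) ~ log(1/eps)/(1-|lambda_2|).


lambda_2 = |1 - p01 - p10| = |1 - 0.4200 - 0.5900| = 0.0100
t_mix ~ log(1/eps)/(1 - |lambda_2|)
= log(100)/(1 - 0.0100) = 4.6052/0.9900
= 4.6517

4.6517


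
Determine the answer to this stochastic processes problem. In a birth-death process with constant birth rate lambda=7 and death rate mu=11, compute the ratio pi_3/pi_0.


For birth-death process, pi_n/pi_0 = (lambda/mu)^n
= (7/11)^3
= 0.2577

0.2577


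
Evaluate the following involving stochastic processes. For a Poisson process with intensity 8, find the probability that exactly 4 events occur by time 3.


P(N(t)=k) = (lambda*t)^k * exp(-lambda*t) / k!
lambda*t = 24
= 24^4 * exp(-24) / 4!
= 331776 * 3.7751e-11 / 24
= 5.2187e-07

5.2187e-07


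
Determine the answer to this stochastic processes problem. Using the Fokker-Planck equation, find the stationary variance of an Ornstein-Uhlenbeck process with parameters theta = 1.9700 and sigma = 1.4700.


Stationary variance = sigma^2 / (2*theta)
= 1.4700^2 / (2*1.9700)
= 2.1609 / 3.9400
= 0.5485

0.5485


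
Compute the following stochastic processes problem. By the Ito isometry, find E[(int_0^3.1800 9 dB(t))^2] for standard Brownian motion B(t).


By Ito isometry: E[(int f dB)^2] = int f^2 dt
= 9^2 * 3.1800
= 81 * 3.1800 = 257.5800

257.5800


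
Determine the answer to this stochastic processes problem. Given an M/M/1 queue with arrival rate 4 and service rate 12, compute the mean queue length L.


rho = 4/12 = 0.3333
L = rho/(1-rho)
= 0.3333/0.6667
= 0.5000

0.5000


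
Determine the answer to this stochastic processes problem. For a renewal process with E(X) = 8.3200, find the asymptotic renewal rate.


Long-run renewal rate = 1/E(X)
= 1/8.3200
= 0.1202

0.1202


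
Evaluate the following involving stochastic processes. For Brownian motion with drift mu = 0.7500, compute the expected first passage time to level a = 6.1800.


Expected first passage time = a/mu
= 6.1800/0.7500
= 8.2400

8.2400


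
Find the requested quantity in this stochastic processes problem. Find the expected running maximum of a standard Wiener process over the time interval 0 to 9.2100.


E(max B(s)) = sqrt(2t/pi)
= sqrt(2*9.2100/pi)
= sqrt(5.8633)
= 2.4214

2.4214


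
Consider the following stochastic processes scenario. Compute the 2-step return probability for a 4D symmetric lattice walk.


P(return in 2 steps) = P(reverse first step) = 1/(2d)
= 1/8
= 0.1250

0.1250


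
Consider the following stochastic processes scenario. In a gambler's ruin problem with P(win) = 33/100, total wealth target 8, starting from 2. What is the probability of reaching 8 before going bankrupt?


Gambler's ruin formula:
r = q/p = 0.6700/0.3300 = 2.0303
P(win) = (1 - r^i)/(1 - r^N)
= (1 - 2.0303^2)/(1 - 2.0303^8)
= 0.0109

0.0109


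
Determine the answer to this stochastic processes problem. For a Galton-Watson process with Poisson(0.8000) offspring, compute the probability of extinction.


Since mu = 0.8000 <= 1, extinction probability = 1.

1.0000


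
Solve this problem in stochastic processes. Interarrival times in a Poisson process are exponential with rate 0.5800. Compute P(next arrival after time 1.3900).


P(X > t) = exp(-lambda * t)
= exp(-0.5800 * 1.3900)
= exp(-0.8062) = 0.4466

0.4466


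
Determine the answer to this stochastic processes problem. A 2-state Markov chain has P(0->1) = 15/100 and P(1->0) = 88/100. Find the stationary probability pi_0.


Stationary distribution: pi_0 = p10/(p01+p10), pi_1 = p01/(p01+p10)
p01 = 0.1500, p10 = 0.8800
pi_0 = 0.8544

0.8544


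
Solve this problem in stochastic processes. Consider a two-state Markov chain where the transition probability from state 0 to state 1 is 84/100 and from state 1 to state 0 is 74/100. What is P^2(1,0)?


Computing P^2 by matrix multiplication.
P = [[0.1600, 0.8400], [0.7400, 0.2600]]
After raising P to the power 2:
P^2(1,0) = 0.3108

0.3108


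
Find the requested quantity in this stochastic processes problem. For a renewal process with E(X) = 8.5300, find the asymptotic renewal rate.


Long-run renewal rate = 1/E(X)
= 1/8.5300
= 0.1172

0.1172


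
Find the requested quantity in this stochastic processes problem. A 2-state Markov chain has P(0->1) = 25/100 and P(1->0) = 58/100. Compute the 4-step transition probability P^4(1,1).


Computing P^4 by matrix multiplication.
P = [[0.7500, 0.2500], [0.5800, 0.4200]]
After raising P to the power 4:
P^4(1,1) = 0.3018

0.3018


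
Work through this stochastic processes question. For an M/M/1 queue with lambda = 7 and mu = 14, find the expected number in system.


rho = 7/14 = 0.5000
L = rho/(1-rho)
= 0.5000/0.5000
= 1.0000

1.0000


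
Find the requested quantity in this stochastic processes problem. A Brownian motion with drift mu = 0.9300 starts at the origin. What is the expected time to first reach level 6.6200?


Expected first passage time = a/mu
= 6.6200/0.9300
= 7.1183

7.1183


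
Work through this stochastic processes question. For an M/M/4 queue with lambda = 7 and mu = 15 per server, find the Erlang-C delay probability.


a = lambda/mu = 0.4667
rho = a/c = 0.1167
Erlang-C formula applied:
C(c,a) = 0.0014

0.0014


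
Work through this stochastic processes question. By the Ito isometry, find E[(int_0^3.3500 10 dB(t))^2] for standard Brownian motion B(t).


By Ito isometry: E[(int f dB)^2] = int f^2 dt
= 10^2 * 3.3500
= 100 * 3.3500 = 335.0000

335.0000


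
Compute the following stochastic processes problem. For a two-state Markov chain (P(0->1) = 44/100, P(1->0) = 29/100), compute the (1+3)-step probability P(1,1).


P^4 = P^1 * P^3
Computing via matrix multiplication of the transition matrix.
Entry (1,1) of P^4 = 0.6049

0.6049


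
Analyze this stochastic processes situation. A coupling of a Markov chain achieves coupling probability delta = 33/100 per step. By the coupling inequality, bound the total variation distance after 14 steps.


TV distance bound <= (1-delta)^n
= (1 - 0.3300)^14
= 0.6700^14
= 0.0037

0.0037


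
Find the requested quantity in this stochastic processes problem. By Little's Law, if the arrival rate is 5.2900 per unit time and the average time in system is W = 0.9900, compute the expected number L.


Little's Law: L = lambda * W
= 5.2900 * 0.9900
= 5.2371

5.2371


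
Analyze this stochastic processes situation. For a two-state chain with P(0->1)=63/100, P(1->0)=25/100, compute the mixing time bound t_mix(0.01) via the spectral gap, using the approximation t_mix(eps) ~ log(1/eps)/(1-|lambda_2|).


lambda_2 = |1 - p01 - p10| = |1 - 0.6300 - 0.2500| = 0.1200
t_mix ~ log(1/eps)/(1 - |lambda_2|)
= log(100)/(1 - 0.1200) = 4.6052/0.8800
= 5.2331

5.2331


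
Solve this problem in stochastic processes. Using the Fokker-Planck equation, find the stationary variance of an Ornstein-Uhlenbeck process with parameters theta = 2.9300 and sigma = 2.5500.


Stationary variance = sigma^2 / (2*theta)
= 2.5500^2 / (2*2.9300)
= 6.5025 / 5.8600
= 1.1096

1.1096


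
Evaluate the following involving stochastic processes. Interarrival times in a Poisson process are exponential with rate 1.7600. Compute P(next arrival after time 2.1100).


P(X > t) = exp(-lambda * t)
= exp(-1.7600 * 2.1100)
= exp(-3.7136) = 0.0244

0.0244


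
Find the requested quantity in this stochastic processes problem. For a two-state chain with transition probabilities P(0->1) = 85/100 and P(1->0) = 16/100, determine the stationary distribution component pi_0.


Stationary distribution: pi_0 = p10/(p01+p10), pi_1 = p01/(p01+p10)
p01 = 0.8500, p10 = 0.1600
pi_0 = 0.1584

0.1584


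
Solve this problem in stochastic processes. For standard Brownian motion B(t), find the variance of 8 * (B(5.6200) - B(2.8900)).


Var(alpha*(B(t)-B(s))) = alpha^2 * (t-s)
= 8^2 * (5.6200 - 2.8900)
= 64 * 2.7300
= 174.7200

174.7200


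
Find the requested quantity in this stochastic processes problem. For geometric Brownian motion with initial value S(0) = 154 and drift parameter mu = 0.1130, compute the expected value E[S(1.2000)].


E[S(t)] = S(0) * exp(mu * t)
= 154 * exp(0.1130 * 1.2000)
= 154 * 1.1452
= 176.3645

176.3645


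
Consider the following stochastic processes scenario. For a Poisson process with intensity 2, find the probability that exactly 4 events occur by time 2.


P(N(t)=k) = (lambda*t)^k * exp(-lambda*t) / k!
lambda*t = 4
= 4^4 * exp(-4) / 4!
= 256 * 0.0183 / 24
= 0.1954

0.1954


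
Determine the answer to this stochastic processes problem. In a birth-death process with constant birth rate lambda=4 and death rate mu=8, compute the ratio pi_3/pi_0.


For birth-death process, pi_n/pi_0 = (lambda/mu)^n
= (4/8)^3
= 0.1250

0.1250


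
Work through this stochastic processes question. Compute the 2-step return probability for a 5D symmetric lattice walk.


P(return in 2 steps) = P(reverse first step) = 1/(2d)
= 1/10
= 0.1000

0.1000


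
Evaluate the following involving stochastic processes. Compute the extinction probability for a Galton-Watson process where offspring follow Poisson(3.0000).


Since mu = 3.0000 > 1, extinction prob q < 1.
Solve s = exp(mu*(s-1)) iteratively.
q = 0.0595

0.0595


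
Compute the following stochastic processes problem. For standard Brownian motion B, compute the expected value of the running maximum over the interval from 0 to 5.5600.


E(max B(s)) = sqrt(2t/pi)
= sqrt(2*5.5600/pi)
= sqrt(3.5396)
= 1.8814

1.8814


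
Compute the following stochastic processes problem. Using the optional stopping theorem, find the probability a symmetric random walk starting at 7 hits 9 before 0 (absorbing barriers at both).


By optional stopping theorem: E(M at tau) = M(0) = 7
P(hit 9)*9 + P(hit 0)*0 = 7
P(hit 9) = (7 - 0)/(9 - 0) = 7/9 = 0.7778

0.7778


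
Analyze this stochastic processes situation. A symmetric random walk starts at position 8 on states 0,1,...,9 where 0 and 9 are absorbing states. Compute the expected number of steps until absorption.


For symmetric RW on 0,...,N with absorbing barriers, E(i) = i*(N-i)
E(8) = 8 * 1 = 8

8


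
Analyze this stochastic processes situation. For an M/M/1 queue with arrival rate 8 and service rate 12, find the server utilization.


rho = lambda/mu
= 8/12
= 0.6667

0.6667


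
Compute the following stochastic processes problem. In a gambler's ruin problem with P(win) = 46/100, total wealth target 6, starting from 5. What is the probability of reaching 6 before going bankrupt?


Gambler's ruin formula:
r = q/p = 0.5400/0.4600 = 1.1739
P(win) = (1 - r^i)/(1 - r^N)
= (1 - 1.1739^5)/(1 - 1.1739^6)
= 0.7602

0.7602


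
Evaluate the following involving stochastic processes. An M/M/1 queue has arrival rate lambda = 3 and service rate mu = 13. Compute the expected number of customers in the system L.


rho = 3/13 = 0.2308
L = rho/(1-rho)
= 0.2308/0.7692
= 0.3000

0.3000


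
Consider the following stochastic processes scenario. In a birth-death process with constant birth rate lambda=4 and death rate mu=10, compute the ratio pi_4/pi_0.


For birth-death process, pi_n/pi_0 = (lambda/mu)^n
= (4/10)^4
= 0.0256

0.0256


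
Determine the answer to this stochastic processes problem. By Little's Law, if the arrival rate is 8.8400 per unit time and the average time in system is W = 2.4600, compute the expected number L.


Little's Law: L = lambda * W
= 8.8400 * 2.4600
= 21.7464

21.7464


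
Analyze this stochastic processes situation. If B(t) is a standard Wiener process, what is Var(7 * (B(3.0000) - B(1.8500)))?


Var(alpha*(B(t)-B(s))) = alpha^2 * (t-s)
= 7^2 * (3.0000 - 1.8500)
= 49 * 1.1500
= 56.3500

56.3500


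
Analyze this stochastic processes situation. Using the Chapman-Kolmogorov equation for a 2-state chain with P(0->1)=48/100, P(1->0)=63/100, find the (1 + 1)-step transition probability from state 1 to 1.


P^2 = P^1 * P^1
Computing via matrix multiplication of the transition matrix.
Entry (1,1) of P^2 = 0.4393

0.4393


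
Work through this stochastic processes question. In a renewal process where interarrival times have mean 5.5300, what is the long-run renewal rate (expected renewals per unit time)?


Long-run renewal rate = 1/E(X)
= 1/5.5300
= 0.1808

0.1808


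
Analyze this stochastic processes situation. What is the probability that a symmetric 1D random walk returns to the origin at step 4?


P(S(4) = 0) = C(4,2) / 4^2
= 6 / 16
= 0.3750

0.3750


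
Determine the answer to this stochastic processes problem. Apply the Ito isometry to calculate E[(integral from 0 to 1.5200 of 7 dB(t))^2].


By Ito isometry: E[(int f dB)^2] = int f^2 dt
= 7^2 * 1.5200
= 49 * 1.5200 = 74.4800

74.4800


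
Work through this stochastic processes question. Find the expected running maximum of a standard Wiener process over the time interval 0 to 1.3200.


E(max B(s)) = sqrt(2t/pi)
= sqrt(2*1.3200/pi)
= sqrt(0.8403)
= 0.9167

0.9167


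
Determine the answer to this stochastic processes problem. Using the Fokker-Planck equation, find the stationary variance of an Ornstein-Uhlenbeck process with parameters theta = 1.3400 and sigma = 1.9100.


Stationary variance = sigma^2 / (2*theta)
= 1.9100^2 / (2*1.3400)
= 3.6481 / 2.6800
= 1.3612

1.3612


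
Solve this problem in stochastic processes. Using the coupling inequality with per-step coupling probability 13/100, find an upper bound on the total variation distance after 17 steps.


TV distance bound <= (1-delta)^n
= (1 - 0.1300)^17
= 0.8700^17
= 0.0937

0.0937


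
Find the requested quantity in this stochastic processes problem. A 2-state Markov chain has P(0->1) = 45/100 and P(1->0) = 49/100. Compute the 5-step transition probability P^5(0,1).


Computing P^5 by matrix multiplication.
P = [[0.5500, 0.4500], [0.4900, 0.5100]]
After raising P to the power 5:
P^5(0,1) = 0.4787

0.4787


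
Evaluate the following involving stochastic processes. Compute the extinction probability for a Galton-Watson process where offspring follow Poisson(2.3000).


Since mu = 2.3000 > 1, extinction prob q < 1.
Solve s = exp(mu*(s-1)) iteratively.
q = 0.1376

0.1376


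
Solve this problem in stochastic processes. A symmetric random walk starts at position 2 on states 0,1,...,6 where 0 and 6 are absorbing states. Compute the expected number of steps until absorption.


For symmetric RW on 0,...,N with absorbing barriers, E(i) = i*(N-i)
E(2) = 2 * 4 = 8

8


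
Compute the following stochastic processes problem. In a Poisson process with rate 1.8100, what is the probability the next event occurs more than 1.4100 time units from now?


P(X > t) = exp(-lambda * t)
= exp(-1.8100 * 1.4100)
= exp(-2.5521) = 0.0779

0.0779


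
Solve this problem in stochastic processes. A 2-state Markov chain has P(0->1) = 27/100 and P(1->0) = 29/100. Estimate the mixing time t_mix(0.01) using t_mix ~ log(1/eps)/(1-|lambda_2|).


lambda_2 = |1 - p01 - p10| = |1 - 0.2700 - 0.2900| = 0.4400
t_mix ~ log(1/eps)/(1 - |lambda_2|)
= log(100)/(1 - 0.4400) = 4.6052/0.5600
= 8.2235

8.2235


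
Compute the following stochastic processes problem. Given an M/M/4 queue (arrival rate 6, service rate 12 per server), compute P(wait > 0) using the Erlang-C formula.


a = lambda/mu = 0.5000
rho = a/c = 0.1250
Erlang-C formula applied:
C(c,a) = 0.0018

0.0018


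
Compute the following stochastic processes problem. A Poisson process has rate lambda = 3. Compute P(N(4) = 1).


P(N(t)=k) = (lambda*t)^k * exp(-lambda*t) / k!
lambda*t = 12
= 12^1 * exp(-12) / 1!
= 12 * 6.1442e-06 / 1
= 7.3731e-05

7.3731e-05


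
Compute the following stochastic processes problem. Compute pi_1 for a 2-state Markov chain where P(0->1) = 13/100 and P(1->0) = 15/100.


Stationary distribution: pi_0 = p10/(p01+p10), pi_1 = p01/(p01+p10)
p01 = 0.1300, p10 = 0.1500
pi_1 = 0.4643

0.4643


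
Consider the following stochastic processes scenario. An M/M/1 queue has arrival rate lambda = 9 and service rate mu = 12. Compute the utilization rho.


rho = lambda/mu
= 9/12
= 0.7500

0.7500


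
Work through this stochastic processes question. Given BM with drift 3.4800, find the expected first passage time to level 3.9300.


Expected first passage time = a/mu
= 3.9300/3.4800
= 1.1293

1.1293


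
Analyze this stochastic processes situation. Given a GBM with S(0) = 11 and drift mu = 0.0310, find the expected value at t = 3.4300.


E[S(t)] = S(0) * exp(mu * t)
= 11 * exp(0.0310 * 3.4300)
= 11 * 1.1122
= 12.2341

12.2341


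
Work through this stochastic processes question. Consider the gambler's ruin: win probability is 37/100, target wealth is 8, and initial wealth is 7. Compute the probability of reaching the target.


Gambler's ruin formula:
r = q/p = 0.6300/0.3700 = 1.7027
P(win) = (1 - r^i)/(1 - r^N)
= (1 - 1.7027^7)/(1 - 1.7027^8)
= 0.5814

0.5814


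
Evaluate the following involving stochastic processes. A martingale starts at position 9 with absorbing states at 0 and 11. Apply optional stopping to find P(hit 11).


By optional stopping theorem: E(M at tau) = M(0) = 9
P(hit 11)*11 + P(hit 0)*0 = 9
P(hit 11) = (9 - 0)/(11 - 0) = 9/11 = 0.8182

0.8182


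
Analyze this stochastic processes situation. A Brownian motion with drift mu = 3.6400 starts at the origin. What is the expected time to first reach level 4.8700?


Expected first passage time = a/mu
= 4.8700/3.6400
= 1.3379

1.3379


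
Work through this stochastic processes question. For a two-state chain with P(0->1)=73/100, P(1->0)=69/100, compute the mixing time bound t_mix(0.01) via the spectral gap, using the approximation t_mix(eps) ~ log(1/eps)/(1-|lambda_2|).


lambda_2 = |1 - p01 - p10| = |1 - 0.7300 - 0.6900| = 0.4200
t_mix ~ log(1/eps)/(1 - |lambda_2|)
= log(100)/(1 - 0.4200) = 4.6052/0.5800
= 7.9399

7.9399


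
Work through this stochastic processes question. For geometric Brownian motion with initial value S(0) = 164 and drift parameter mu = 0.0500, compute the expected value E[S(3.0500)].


E[S(t)] = S(0) * exp(mu * t)
= 164 * exp(0.0500 * 3.0500)
= 164 * 1.1647
= 191.0178

191.0178


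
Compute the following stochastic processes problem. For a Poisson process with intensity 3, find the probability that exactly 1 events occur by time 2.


P(N(t)=k) = (lambda*t)^k * exp(-lambda*t) / k!
lambda*t = 6
= 6^1 * exp(-6) / 1!
= 6 * 0.0025 / 1
= 0.0149

0.0149


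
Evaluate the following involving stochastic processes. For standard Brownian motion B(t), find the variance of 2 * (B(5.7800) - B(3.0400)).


Var(alpha*(B(t)-B(s))) = alpha^2 * (t-s)
= 2^2 * (5.7800 - 3.0400)
= 4 * 2.7400
= 10.9600

10.9600


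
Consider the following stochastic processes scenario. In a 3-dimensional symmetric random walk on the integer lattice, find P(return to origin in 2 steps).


P(return in 2 steps) = P(reverse first step) = 1/(2d)
= 1/6
= 0.1667

0.1667


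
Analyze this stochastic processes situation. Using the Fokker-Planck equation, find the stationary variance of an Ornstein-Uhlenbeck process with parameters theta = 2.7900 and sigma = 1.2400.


Stationary variance = sigma^2 / (2*theta)
= 1.2400^2 / (2*2.7900)
= 1.5376 / 5.5800
= 0.2756

0.2756


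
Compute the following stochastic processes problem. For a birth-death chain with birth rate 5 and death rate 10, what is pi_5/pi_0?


For birth-death process, pi_n/pi_0 = (lambda/mu)^n
= (5/10)^5
= 0.0312

0.0312


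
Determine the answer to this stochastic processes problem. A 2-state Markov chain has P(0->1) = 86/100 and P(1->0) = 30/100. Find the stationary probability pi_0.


Stationary distribution: pi_0 = p10/(p01+p10), pi_1 = p01/(p01+p10)
p01 = 0.8600, p10 = 0.3000
pi_0 = 0.2586

0.2586


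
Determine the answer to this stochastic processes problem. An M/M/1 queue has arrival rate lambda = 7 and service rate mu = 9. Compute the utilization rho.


rho = lambda/mu
= 7/9
= 0.7778

0.7778


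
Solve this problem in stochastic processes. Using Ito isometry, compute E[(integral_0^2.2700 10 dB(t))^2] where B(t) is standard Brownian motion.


By Ito isometry: E[(int f dB)^2] = int f^2 dt
= 10^2 * 2.2700
= 100 * 2.2700 = 227.0000

227.0000


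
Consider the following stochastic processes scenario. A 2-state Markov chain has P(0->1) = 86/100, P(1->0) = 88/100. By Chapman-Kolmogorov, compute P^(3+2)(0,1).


P^5 = P^3 * P^2
Computing via matrix multiplication of the transition matrix.
Entry (0,1) of P^5 = 0.6039

0.6039


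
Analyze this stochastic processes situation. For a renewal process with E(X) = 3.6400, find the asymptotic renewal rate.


Long-run renewal rate = 1/E(X)
= 1/3.6400
= 0.2747

0.2747


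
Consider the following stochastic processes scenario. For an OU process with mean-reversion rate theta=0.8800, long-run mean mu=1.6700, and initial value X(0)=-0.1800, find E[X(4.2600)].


E[X(t)] = mu + (X(0) - mu)*exp(-theta*t)
= 1.6700 + (-0.1800 - 1.6700)*exp(-0.8800*4.2600)
= 1.6700 + -1.8500 * 0.0235
= 1.6264

1.6264


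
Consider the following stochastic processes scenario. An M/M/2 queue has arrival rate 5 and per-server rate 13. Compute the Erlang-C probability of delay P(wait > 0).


a = lambda/mu = 0.3846
rho = a/c = 0.1923
Erlang-C formula applied:
C(c,a) = 0.0620

0.0620


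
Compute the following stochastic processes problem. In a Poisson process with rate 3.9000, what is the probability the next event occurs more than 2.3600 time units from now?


P(X > t) = exp(-lambda * t)
= exp(-3.9000 * 2.3600)
= exp(-9.2040) = 1.0064e-04

1.0064e-04


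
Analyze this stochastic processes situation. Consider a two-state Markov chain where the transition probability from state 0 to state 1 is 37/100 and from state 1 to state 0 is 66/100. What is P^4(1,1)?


Computing P^4 by matrix multiplication.
P = [[0.6300, 0.3700], [0.6600, 0.3400]]
After raising P to the power 4:
P^4(1,1) = 0.3592

0.3592


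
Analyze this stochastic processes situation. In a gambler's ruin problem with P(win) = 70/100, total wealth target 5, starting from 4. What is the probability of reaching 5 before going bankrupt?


Gambler's ruin formula:
r = q/p = 0.3000/0.7000 = 0.4286
P(win) = (1 - r^i)/(1 - r^N)
= (1 - 0.4286^4)/(1 - 0.4286^5)
= 0.9804

0.9804
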